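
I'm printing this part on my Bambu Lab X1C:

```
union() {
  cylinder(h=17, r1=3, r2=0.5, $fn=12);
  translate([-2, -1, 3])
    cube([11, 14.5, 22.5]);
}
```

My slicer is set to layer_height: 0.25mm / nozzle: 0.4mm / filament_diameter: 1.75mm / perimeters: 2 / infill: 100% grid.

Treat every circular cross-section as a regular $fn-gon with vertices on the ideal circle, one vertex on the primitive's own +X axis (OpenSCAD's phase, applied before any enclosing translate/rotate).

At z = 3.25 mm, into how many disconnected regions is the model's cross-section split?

1

At z = 3.25 mm: the cone (r1=3→r2=0.5) has section circumradius 2.522 here — a regular 12-gon; the 11×14.5 cube at (-2, -1) contributes its full rectangle; Taking the union: the regions partially overlap (shared area 13.47 mm²), so overlapping operands fuse into one piece — 1 connected region. The result has 1 disconnected region.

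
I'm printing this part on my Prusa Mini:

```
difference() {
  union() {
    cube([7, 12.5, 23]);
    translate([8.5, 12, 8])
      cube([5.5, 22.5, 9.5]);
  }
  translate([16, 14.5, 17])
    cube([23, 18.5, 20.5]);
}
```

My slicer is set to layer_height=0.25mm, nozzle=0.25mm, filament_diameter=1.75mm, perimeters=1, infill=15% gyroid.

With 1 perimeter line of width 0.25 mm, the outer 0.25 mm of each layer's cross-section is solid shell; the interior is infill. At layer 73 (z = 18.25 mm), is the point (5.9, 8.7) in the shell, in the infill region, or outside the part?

infill

At z = 18.25 mm: the cube is present — its section is the full 7×12.5 rectangle; the cube at (8.5, 12) does not reach this height (z outside [8, 17.5]); Merging all regions: only the 7×12.5 cube is present, so the union is just that shape — 1 connected region; the 23×18.5 cube at (16, 14.5) contributes its full rectangle; Taking the first minus the rest: starting from the result so far, the 23×18.5 cube at (16, 14.5) misses the remaining region (no effect) — 1 connected region. Overall, the cross-section is a single solid region. The nearest boundary edge runs (7.00, 12.50)→(7.00, 0.00); distance from the point to it = 1.10 mm. The point is inside the cross-section and 1.10 mm from the nearest boundary — more than the 0.25 mm shell width (1 × 0.25), so it's in the infill interior.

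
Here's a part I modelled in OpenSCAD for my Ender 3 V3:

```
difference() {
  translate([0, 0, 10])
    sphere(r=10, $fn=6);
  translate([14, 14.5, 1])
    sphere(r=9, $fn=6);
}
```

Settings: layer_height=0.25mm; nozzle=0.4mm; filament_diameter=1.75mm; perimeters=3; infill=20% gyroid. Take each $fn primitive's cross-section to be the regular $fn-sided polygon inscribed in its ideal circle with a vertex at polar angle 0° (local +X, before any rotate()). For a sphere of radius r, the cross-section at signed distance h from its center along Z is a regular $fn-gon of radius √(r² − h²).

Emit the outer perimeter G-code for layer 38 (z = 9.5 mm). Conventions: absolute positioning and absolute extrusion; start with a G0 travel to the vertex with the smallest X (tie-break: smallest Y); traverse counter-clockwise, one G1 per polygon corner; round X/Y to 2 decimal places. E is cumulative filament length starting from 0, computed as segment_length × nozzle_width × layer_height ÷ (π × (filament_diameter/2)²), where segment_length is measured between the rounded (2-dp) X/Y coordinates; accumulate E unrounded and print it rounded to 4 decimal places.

G0 X-9.99 Y0.00 Z9.50
G1 X-4.99 Y-8.65 E0.4154
G1 X4.99 Y-8.65 E0.8303
G1 X9.99 Y0.00 E1.2457
G1 X4.99 Y8.65 E1.6611
G1 X-4.99 Y8.65 E2.0760
G1 X-9.99 Y0.00 E2.4914

At z = 9.5 mm: the r=10 sphere contributes a regular 6-gon of circumradius √(10²−0.5²) = 9.987; the sphere at (14, 14.5): section is a regular 6-gon, circumradius = √(r²−h²) = √(9²−8.5²) = 2.958; Subtracting the remaining from the first: starting from the r=10 sphere, the r=9 sphere at (14, 14.5) misses the remaining region (no effect) — 1 connected region. The outline is a single polygon with 6 vertices. Extrusion per mm of travel: 0.4 × 0.25 / (π × 0.875²) = 0.041575. Accumulating E over each segment gives final E = 2.4914.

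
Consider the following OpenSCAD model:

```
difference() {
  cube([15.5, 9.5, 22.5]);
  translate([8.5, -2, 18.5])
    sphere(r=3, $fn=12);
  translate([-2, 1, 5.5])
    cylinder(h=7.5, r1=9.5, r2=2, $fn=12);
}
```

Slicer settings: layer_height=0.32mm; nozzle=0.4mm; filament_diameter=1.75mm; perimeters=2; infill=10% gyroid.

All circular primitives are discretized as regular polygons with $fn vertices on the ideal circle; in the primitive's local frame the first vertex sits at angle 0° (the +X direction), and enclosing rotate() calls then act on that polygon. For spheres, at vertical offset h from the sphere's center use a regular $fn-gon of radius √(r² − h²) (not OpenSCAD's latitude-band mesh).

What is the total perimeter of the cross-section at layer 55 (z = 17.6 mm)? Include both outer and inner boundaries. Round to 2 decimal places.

50.50 mm

At z = 17.6 mm: the cube is present — its section is the full 15.5×9.5 rectangle (perimeter 50.00 mm); the sphere at (8.5, -2): section is a regular 12-gon, circumradius = √(r²−h²) = √(3²−0.9²) = 2.862 (perimeter = 2·12·2.862·sin(180°/12) = 17.78 mm); the cone at (-2, 1) is absent (z outside [5.5, 13]); Subtracting the remaining from the first: starting from the 15.5×9.5 cube, the r=3 sphere at (8.5, -2) partially overlaps it — only the 2.15 mm² overlap (of its 24.57 mm²) is removed, clipping the outline — boundary = 50.50 mm. Overall, the cross-section is a single solid region. Total boundary length (outer) = 50.50 mm.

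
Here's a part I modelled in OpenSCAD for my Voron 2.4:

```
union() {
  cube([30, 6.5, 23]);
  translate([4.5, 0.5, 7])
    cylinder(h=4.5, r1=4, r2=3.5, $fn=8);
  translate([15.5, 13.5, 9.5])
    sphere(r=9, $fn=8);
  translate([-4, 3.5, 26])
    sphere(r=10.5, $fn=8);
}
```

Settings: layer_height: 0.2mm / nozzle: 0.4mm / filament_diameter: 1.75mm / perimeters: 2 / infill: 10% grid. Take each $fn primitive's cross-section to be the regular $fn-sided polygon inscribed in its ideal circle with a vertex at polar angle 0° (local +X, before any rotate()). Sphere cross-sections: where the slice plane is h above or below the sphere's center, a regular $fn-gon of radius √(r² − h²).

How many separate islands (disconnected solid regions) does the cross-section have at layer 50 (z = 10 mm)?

1

At z = 10 mm: the cube is present — its section is the full 30×6.5 rectangle; the cone at (4.5, 0.5) (r1=4→r2=3.5) has section circumradius 3.667 here — a regular 8-gon; the r=9 sphere at (15.5, 13.5) slices to a regular 8-gon of circumradius 8.986 (√(r²−h²) with h=0.5 from center); the sphere at (-4, 3.5) is not intersected at this z (|z−center|=16.000 > r=10.5); Merging all regions: the regions partially overlap (shared area 32.10 mm²), so overlapping operands fuse into one piece — 1 connected region. Overall, the cross-section is a single solid region. Island count = 1.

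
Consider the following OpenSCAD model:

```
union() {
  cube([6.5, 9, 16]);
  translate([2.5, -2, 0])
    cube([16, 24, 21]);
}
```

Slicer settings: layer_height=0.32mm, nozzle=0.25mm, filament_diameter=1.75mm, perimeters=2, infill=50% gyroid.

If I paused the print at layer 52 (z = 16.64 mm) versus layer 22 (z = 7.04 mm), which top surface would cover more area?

layer 22 (z = 7.04 mm)

Layer 52 (z = 16.64): the cube is not intersected at this z (z outside [0, 16]); the 16×24 cube at (2.5, -2) contributes its full rectangle (area 384.00 mm²); Combining (union): only the 16×24 cube at (2.5, -2) is present, so the union is just that shape — area = 384.00 mm². So its area = 384.00 mm². Layer 22 (z = 7.04): the cube is present — its section is the full 6.5×9 rectangle (area 58.50 mm²); the cube at (2.5, -2) (footprint 16×24) is included at this height (area 384.00 mm²); Merging all regions: the regions partially overlap — summed areas 442.50 mm² minus the doubly-counted overlap 36.00 mm² gives 406.50 mm² — area = 406.50 mm². So its area = 406.50 mm². Layer 22 is larger (406.50 vs 384.00 mm²).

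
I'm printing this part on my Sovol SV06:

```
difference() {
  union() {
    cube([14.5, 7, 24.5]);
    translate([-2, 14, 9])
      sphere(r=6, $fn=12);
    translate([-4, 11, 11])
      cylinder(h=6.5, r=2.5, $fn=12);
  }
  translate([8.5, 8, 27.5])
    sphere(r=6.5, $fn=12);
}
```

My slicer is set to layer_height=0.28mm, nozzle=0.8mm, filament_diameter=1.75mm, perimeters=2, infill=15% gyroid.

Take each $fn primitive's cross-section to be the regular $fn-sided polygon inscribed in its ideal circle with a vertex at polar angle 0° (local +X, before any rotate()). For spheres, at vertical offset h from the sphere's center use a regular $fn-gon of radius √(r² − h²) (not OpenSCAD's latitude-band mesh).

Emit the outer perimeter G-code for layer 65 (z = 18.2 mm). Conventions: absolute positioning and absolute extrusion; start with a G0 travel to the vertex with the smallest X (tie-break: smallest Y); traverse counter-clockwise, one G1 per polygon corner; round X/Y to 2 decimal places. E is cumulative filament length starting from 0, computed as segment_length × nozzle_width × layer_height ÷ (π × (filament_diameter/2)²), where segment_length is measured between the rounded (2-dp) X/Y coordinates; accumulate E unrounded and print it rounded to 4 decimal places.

At z = 18.2 mm: the cube is present — its section is the full 14.5×7 rectangle; the sphere at (-2, 14) does not reach this height (|z−center|=9.200 > r=6); the cylinder at (-4, 11) is absent (z outside [11, 17.5]); Taking the union: only the 14.5×7 cube is present, so the union is just that shape — 1 connected region; the sphere at (8.5, 8) does not reach this height (|z−center|=9.300 > r=6.5); Taking the first minus the rest: none of the subtracted shapes is present at this height, so the result so far is unchanged — 1 connected region. The outline is a single polygon with 4 vertices. Extrusion per mm of travel: 0.8 × 0.28 / (π × 0.875²) = 0.093128. Accumulating E over each segment gives final E = 4.0045.

G0 X0.00 Y0.00 Z18.20
G1 X14.50 Y0.00 E1.3504
G1 X14.50 Y7.00 E2.0023
G1 X0.00 Y7.00 E3.3526
G1 X0.00 Y0.00 E4.0045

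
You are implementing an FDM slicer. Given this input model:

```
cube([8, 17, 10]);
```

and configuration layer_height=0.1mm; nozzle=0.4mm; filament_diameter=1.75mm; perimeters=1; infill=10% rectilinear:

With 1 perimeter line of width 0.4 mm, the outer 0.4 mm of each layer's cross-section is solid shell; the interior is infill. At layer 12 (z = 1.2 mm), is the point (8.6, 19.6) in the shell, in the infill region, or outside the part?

outside

At z = 1.2 mm: the cube is present — its section is the full 8×17 rectangle. Overall, the cross-section is a single solid region. The nearest boundary edge runs (8.00, 0.00)→(8.00, 17.00); distance from the point to it = 2.67 mm. The point is not inside any of the regions above, so it lies outside the cross-section (2.67 mm from the nearest boundary).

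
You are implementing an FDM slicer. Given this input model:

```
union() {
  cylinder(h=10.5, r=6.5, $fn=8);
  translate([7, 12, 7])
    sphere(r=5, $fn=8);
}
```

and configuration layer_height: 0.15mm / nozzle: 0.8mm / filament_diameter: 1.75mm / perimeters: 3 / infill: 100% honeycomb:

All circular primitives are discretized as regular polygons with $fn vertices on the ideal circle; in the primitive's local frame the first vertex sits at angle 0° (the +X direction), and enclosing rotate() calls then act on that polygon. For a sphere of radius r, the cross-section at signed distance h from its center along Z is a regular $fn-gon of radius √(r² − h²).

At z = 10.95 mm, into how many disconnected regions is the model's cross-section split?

At z = 10.95 mm: the cylinder is absent (z outside [0, 10.5]); the r=5 sphere at (7, 12) slices to a regular 8-gon of circumradius 3.066 (√(r²−h²) with h=3.95 from center); Taking the union: only the r=5 sphere at (7, 12) is present, so the union is just that shape — 1 connected region. The result has 1 disconnected region.

1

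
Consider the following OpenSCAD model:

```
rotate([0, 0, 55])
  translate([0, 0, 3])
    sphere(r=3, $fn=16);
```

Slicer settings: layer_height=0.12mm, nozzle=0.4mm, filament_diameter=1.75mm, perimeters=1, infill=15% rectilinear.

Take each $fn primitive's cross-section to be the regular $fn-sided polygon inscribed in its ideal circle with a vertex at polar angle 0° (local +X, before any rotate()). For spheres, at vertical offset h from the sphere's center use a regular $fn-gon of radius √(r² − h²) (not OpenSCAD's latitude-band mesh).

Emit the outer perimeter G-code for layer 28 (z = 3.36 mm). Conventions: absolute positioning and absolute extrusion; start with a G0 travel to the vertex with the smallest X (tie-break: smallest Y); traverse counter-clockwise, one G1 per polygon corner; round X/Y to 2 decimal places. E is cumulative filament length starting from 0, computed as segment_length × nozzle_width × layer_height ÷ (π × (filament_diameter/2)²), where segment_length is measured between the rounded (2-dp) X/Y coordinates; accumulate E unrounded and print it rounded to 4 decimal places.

At z = 3.36 mm: the sphere: section is a regular 16-gon, circumradius = √(r²−h²) = √(3²−0.36²) = 2.978; (whole slice rotated 55° about Z — lengths, areas and connectivity unchanged). The outline is a single polygon with 16 vertices. Extrusion per mm of travel: 0.4 × 0.12 / (π × 0.875²) = 0.019956. Accumulating E over each segment gives final E = 0.3710.

G0 X-2.93 Y-0.52 Z3.36
G1 X-2.51 Y-1.60 E0.0231
G1 X-1.71 Y-2.44 E0.0463
G1 X-0.64 Y-2.91 E0.0696
G1 X0.52 Y-2.93 E0.0927
G1 X1.60 Y-2.51 E0.1159
G1 X2.44 Y-1.71 E0.1390
G1 X2.91 Y-0.64 E0.1623
G1 X2.93 Y0.52 E0.1855
G1 X2.51 Y1.60 E0.2086
G1 X1.71 Y2.44 E0.2318
G1 X0.64 Y2.91 E0.2551
G1 X-0.52 Y2.93 E0.2782
G1 X-1.60 Y2.51 E0.3014
G1 X-2.44 Y1.71 E0.3245
G1 X-2.91 Y0.64 E0.3478
G1 X-2.93 Y-0.52 E0.3710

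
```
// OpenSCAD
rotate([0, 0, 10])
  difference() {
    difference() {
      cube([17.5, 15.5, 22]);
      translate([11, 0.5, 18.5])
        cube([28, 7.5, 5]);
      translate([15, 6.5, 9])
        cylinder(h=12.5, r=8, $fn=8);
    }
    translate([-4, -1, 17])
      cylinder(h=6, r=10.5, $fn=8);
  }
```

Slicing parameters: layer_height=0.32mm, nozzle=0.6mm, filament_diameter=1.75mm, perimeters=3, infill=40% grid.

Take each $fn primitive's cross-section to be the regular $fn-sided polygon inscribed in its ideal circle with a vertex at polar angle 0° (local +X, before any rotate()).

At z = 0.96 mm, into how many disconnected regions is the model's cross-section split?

1

At z = 0.96 mm: the cube is present — its section is the full 17.5×15.5 rectangle; the cube at (11, 0.5) is absent (z outside [18.5, 23.5]); the cylinder at (15, 6.5) is absent (z outside [9, 21.5]); Subtracting the remaining from the first: none of the subtracted shapes is present at this height, so the 17.5×15.5 cube is unchanged — 1 connected region; the cylinder at (-4, -1) is not intersected at this z (z outside [17, 23]); After the difference (first − rest): none of the subtracted shapes is present at this height, so the result so far is unchanged — 1 connected region; (whole slice rotated 10° about Z — lengths, areas and connectivity unchanged). The result has 1 disconnected region.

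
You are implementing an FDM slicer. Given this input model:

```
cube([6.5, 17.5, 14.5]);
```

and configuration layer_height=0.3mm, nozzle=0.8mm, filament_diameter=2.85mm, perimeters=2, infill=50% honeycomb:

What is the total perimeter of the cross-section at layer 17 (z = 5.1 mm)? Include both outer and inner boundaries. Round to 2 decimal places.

At z = 5.1 mm: the cube (footprint 6.5×17.5) is included at this height (perimeter 48.00 mm). Overall, the cross-section is a single solid region. Total boundary length (outer) = 48.00 mm.

48.00 mm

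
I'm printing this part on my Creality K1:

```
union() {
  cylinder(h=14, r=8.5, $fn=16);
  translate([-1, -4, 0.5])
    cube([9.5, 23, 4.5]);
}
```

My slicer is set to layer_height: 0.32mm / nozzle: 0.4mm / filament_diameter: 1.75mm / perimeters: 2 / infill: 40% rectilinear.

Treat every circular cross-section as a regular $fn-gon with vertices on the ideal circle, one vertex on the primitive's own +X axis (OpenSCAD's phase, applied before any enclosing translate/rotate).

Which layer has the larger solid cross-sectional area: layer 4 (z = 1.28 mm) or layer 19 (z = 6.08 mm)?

layer 4 (z = 1.28 mm)

Layer 4 (z = 1.28): the r=8.5 cylinder gives a regular 16-gon of circumradius 8.5 (constant along its height) (area = (16/2)·8.500²·sin(360°/16) = 221.19 mm²); the cube at (-1, -4) is present — its section is the full 9.5×23 rectangle (area 218.50 mm²); Merging all regions: the regions partially overlap — summed areas 439.69 mm² minus the doubly-counted overlap 99.98 mm² gives 339.72 mm² — area = 339.72 mm². So its area = 339.72 mm². Layer 19 (z = 6.08): the r=8.5 cylinder gives a regular 16-gon of circumradius 8.5 (constant along its height) (area = (16/2)·8.500²·sin(360°/16) = 221.19 mm²); the cube at (-1, -4) is not intersected at this z (z outside [0.5, 5]); Merging all regions: only the r=8.5 cylinder is present, so the union is just that shape — area = 221.19 mm². So its area = 221.19 mm². Layer 4 is larger (339.72 vs 221.19 mm²).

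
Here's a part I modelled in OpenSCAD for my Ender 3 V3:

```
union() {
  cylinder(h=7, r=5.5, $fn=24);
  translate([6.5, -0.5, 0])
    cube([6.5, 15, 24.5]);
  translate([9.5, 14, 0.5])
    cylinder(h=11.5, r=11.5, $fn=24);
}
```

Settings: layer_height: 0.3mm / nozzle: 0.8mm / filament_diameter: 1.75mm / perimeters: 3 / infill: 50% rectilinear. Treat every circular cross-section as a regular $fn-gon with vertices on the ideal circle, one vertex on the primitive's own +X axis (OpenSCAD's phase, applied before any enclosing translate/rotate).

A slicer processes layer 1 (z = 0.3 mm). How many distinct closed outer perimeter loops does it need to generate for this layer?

2

At z = 0.3 mm: the r=5.5 cylinder gives a regular 24-gon of circumradius 5.5 (constant along its height); the cube at (6.5, -0.5) (footprint 6.5×15) is included at this height; the cylinder at (9.5, 14) is not intersected at this z (z outside [0.5, 12]); Combining (union): the 2 present regions are separate (no shared area or edge), so areas and boundary lengths simply add and each stays a separate island — 2 connected regions. The result has 2 disconnected regions.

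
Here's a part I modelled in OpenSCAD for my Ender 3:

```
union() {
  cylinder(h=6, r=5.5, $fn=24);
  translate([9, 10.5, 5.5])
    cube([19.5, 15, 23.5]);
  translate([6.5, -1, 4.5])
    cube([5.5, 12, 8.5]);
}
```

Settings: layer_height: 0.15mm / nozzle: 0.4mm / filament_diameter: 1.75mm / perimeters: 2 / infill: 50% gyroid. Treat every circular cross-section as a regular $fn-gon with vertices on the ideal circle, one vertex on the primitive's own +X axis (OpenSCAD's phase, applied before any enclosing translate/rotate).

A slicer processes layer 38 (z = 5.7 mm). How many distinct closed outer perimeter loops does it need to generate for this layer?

2

At z = 5.7 mm: the r=5.5 cylinder contributes a regular 24-gon of circumradius 5.5; the 19.5×15 cube at (9, 10.5) contributes its full rectangle; the cube at (6.5, -1) (footprint 5.5×12) is included at this height; Combining (union): the regions partially overlap (shared area 1.50 mm²), so overlapping operands fuse into one piece — 2 connected regions. The result has 2 disconnected regions.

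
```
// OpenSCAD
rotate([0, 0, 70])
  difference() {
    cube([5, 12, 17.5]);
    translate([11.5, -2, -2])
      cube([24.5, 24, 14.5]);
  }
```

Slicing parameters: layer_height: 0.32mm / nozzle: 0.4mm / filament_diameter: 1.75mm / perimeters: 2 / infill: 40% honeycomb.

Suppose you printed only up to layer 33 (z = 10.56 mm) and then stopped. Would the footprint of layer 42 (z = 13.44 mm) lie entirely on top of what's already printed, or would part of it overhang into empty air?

Compare the two slices. At z = 10.56: the 5×12 cube contributes its full rectangle (area 60.00 mm²); the 24.5×24 cube at (11.5, -2) contributes its full rectangle (area 588.00 mm²); Taking the first minus the rest: starting from the 5×12 cube (60.00 mm²), the 24.5×24 cube at (11.5, -2) misses the remaining region (no effect) — area = 60.00 mm²; (rotated 70° about Z; rotation is an isometry so areas/perimeters/island counts are preserved). At z = 13.44: the cube (footprint 5×12) is included at this height (area 60.00 mm²); the cube at (11.5, -2) is absent (z outside [-2, 12.5]); Taking the first minus the rest: none of the subtracted shapes is present at this height, so the 5×12 cube is unchanged — area = 60.00 mm²; (rotated 70° about Z; rotation is an isometry so areas/perimeters/island counts are preserved). Checking containment: the cross-section at z = 13.44 is a subset of the cross-section at z = 10.56.

entirely on top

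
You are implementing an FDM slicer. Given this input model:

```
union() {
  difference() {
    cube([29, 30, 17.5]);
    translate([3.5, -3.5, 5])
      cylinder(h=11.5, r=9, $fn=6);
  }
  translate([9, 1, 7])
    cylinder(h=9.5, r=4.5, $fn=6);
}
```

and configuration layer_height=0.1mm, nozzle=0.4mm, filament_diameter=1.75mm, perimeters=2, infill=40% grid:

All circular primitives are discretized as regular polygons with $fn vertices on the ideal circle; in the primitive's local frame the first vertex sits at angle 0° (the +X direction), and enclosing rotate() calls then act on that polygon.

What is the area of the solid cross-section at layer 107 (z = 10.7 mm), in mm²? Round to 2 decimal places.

At z = 10.7 mm: the cube is present — its section is the full 29×30 rectangle (area 870.00 mm²); the r=9 cylinder at (3.5, -3.5) gives a regular 6-gon of circumradius 9 (constant along its height) (area = (6/2)·9.000²·sin(360°/6) = 210.44 mm²); Subtracting the remaining from the first: starting from the 29×30 cube (870.00 mm²), the r=9 cylinder at (3.5, -3.5) partially overlaps it — only the 39.68 mm² overlap (of its 210.44 mm²) is removed, clipping the outline — area = 830.32 mm²; the r=4.5 cylinder at (9, 1) contributes a regular 6-gon of circumradius 4.5 (area = (6/2)·4.500²·sin(360°/6) = 52.61 mm²); Combining (union): the regions partially overlap — summed areas 882.93 mm² minus the doubly-counted overlap 17.80 mm² gives 865.14 mm² — area = 865.14 mm². Overall, the cross-section is a single solid region. Net area = 865.14 mm².

865.14 mm²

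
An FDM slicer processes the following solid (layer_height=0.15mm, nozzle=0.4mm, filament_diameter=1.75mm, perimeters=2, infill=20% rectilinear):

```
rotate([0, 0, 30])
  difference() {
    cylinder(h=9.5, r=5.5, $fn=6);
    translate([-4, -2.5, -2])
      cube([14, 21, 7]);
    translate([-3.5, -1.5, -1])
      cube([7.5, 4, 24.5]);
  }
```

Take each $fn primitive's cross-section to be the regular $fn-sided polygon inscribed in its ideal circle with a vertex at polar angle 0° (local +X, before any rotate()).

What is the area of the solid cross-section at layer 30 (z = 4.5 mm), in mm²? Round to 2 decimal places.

19.30 mm²

At z = 4.5 mm: the r=5.5 cylinder gives a regular 6-gon of circumradius 5.5 (constant along its height) (area = (6/2)·5.500²·sin(360°/6) = 78.59 mm²); the 14×21 cube at (-4, -2.5) contributes its full rectangle (area 294.00 mm²); the 7.5×4 cube at (-3.5, -1.5) contributes its full rectangle (area 30.00 mm²); After the difference (first − rest): starting from the r=5.5 cylinder (78.59 mm²), the 14×21 cube at (-4, -2.5) partially overlaps it — only the 59.29 mm² overlap (of its 294.00 mm²) is removed, clipping the outline; the 7.5×4 cube at (-3.5, -1.5) misses the remaining region (no effect) — area = 19.30 mm²; (whole slice rotated 30° about Z — lengths, areas and connectivity unchanged). Overall, the cross-section is a single solid region. Net area = 19.30 mm².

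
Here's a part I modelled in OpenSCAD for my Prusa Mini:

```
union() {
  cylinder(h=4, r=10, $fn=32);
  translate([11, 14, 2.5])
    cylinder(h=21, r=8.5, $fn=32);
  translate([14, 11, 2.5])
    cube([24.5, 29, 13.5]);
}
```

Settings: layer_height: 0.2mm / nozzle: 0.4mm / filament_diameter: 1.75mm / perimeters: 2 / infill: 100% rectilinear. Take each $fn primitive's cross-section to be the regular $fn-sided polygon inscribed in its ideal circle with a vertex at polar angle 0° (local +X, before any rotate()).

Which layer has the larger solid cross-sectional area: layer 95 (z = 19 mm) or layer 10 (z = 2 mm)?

Layer 95 (z = 19): the cylinder is not intersected at this z (z outside [0, 4]); the r=8.5 cylinder at (11, 14) gives a regular 32-gon of circumradius 8.5 (constant along its height) (area = (32/2)·8.500²·sin(360°/32) = 225.52 mm²); the cube at (14, 11) is not intersected at this z (z outside [2.5, 16]); Combining (union): only the r=8.5 cylinder at (11, 14) is present, so the union is just that shape — area = 225.52 mm². So its area = 225.52 mm². Layer 10 (z = 2): the cylinder: section is a regular 32-gon, circumradius r=10 (area = (32/2)·10.000²·sin(360°/32) = 312.14 mm²); the cylinder at (11, 14) is absent (z outside [2.5, 23.5]); the cube at (14, 11) does not reach this height (z outside [2.5, 16]); Merging all regions: only the r=10 cylinder is present, so the union is just that shape — area = 312.14 mm². So its area = 312.14 mm². Layer 10 is larger (312.14 vs 225.52 mm²).

layer 10 (z = 2 mm)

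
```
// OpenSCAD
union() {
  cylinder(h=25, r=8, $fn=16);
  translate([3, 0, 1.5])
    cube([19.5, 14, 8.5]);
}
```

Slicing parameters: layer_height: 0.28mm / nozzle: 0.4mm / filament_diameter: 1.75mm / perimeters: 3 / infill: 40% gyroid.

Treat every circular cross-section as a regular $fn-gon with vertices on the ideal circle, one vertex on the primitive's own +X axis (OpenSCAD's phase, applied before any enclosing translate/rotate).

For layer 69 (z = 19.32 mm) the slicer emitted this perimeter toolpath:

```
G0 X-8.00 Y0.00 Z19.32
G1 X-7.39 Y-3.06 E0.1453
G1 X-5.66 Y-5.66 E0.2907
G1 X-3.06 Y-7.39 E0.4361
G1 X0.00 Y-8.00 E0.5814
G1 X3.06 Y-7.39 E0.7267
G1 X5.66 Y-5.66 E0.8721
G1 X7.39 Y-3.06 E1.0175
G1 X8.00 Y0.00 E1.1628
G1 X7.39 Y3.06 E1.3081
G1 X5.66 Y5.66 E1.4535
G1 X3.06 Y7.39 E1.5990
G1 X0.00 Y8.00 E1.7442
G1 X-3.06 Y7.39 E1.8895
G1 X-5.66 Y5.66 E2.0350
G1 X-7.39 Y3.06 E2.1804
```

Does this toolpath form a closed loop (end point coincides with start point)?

Start point (G0): (-8.00, 0.00). End point (last G1): the path does not return to the start — open.

no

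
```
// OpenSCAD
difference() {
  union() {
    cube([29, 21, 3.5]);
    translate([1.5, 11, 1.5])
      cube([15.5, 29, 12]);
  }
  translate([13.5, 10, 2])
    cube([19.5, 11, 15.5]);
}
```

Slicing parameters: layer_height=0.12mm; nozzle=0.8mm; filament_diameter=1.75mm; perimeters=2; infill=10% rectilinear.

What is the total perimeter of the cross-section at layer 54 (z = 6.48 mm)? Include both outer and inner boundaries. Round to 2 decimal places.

89.00 mm

At z = 6.48 mm: the cube is not intersected at this z (z outside [0, 3.5]); the 15.5×29 cube at (1.5, 11) contributes its full rectangle (perimeter 89.00 mm); Taking the union: only the 15.5×29 cube at (1.5, 11) is present, so the union is just that shape — boundary = 89.00 mm; the 19.5×11 cube at (13.5, 10) contributes its full rectangle (perimeter 61.00 mm); Subtracting the remaining from the first: starting from the result so far, the 19.5×11 cube at (13.5, 10) partially overlaps it — only the 35.00 mm² overlap (of its 214.50 mm²) is removed, clipping the outline — boundary = 89.00 mm. Overall, the cross-section is a single solid region. Total boundary length (outer) = 89.00 mm.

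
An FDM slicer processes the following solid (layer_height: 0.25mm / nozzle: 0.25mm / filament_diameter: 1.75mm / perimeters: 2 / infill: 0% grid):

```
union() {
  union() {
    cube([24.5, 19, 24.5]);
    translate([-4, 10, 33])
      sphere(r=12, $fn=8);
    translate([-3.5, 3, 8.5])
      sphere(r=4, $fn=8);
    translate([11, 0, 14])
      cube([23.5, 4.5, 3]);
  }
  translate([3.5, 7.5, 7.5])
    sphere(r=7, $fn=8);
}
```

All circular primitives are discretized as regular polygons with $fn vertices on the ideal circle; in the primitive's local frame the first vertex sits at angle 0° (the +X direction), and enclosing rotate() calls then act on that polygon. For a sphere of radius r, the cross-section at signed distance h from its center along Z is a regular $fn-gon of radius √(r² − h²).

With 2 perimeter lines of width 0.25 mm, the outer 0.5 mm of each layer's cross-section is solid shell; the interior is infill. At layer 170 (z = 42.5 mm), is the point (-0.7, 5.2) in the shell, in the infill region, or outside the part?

infill

At z = 42.5 mm: the cube is absent (z outside [0, 24.5]); the r=12 sphere at (-4, 10) slices to a regular 8-gon of circumradius 7.331 (√(r²−h²) with h=9.5 from center); the sphere at (-3.5, 3) is absent (|z−center|=34.000 > r=4); the cube at (11, 0) does not reach this height (z outside [14, 17]); Combining (union): only the r=12 sphere at (-4, 10) is present, so the union is just that shape — 1 connected region; the sphere at (3.5, 7.5) is not intersected at this z (|z−center|=35.000 > r=7); Merging all regions: only the result so far is present, so the union is just that shape — 1 connected region. Overall, the cross-section is a single solid region. The nearest boundary edge runs (-4.00, 2.67)→(1.18, 4.82); distance from the point to it = 1.08 mm. The point is inside the cross-section and 1.08 mm from the nearest boundary — more than the 0.5 mm shell width (2 × 0.25), so it's in the infill interior.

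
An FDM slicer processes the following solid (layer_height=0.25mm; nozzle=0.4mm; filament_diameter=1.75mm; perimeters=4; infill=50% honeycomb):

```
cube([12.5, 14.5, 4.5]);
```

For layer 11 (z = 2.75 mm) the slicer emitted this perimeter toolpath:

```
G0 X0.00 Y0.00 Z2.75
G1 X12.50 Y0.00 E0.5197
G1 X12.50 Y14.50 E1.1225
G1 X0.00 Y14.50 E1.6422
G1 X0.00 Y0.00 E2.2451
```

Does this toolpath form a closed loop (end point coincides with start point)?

Start point (G0): (0.00, 0.00). End point (last G1): the path returns to the start — closed.

yes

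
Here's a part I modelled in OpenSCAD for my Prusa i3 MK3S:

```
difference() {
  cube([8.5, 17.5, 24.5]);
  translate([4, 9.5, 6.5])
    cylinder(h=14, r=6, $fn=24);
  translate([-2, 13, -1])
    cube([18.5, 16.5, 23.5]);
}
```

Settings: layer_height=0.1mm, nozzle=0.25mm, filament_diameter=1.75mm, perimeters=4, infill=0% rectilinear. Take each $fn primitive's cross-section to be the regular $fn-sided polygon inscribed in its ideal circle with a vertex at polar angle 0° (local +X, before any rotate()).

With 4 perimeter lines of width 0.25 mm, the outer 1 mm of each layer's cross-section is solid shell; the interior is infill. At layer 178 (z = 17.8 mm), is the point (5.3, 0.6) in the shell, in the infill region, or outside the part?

shell

At z = 17.8 mm: the 8.5×17.5 cube contributes its full rectangle; the cylinder at (4, 9.5): section is a regular 24-gon, circumradius r=6; the cube at (-2, 13) (footprint 18.5×16.5) is included at this height; After the difference (first − rest): starting from the 8.5×17.5 cube, the r=6 cylinder at (4, 9.5) partially overlaps it — only the 91.90 mm² overlap (of its 111.81 mm²) is removed, clipping the outline; the 18.5×16.5 cube at (-2, 13) partially overlaps it — only the 22.05 mm² overlap (of its 305.25 mm²) is removed, clipping the outline — 1 connected region. Overall, the cross-section is a single solid region. The nearest boundary edge runs (8.50, 0.00)→(0.00, 0.00); distance from the point to it = 0.60 mm. The point is inside the cross-section, 0.60 mm from the nearest boundary — within the 1 mm shell band (4 × 0.25).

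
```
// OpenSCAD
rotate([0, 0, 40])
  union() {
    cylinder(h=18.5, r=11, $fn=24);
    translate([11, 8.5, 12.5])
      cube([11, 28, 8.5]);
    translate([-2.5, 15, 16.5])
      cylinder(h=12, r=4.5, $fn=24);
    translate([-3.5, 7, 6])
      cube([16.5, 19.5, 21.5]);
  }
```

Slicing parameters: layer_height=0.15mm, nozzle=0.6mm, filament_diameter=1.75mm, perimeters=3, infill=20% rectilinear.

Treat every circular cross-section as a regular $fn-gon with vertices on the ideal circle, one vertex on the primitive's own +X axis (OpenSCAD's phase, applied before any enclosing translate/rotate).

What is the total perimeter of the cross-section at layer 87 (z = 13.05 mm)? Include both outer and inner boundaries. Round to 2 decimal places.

At z = 13.05 mm: the cylinder: section is a regular 24-gon, circumradius r=11 (perimeter = 2·24·11.000·sin(180°/24) = 68.92 mm); the cube at (11, 8.5) is present — its section is the full 11×28 rectangle (perimeter 78.00 mm); the cylinder at (-2.5, 15) is not intersected at this z (z outside [16.5, 28.5]); the cube at (-3.5, 7) (footprint 16.5×19.5) is included at this height (perimeter 72.00 mm); Combining (union): the regions partially overlap (shared area 72.14 mm²), so the edge portions inside another operand are dropped and the merged outline is re-measured after clipping — boundary = 150.51 mm; (rotated 40° about Z; rotation is an isometry so areas/perimeters/island counts are preserved). Overall, the cross-section is a single solid region. Total boundary length (outer) = 150.51 mm.

150.51 mm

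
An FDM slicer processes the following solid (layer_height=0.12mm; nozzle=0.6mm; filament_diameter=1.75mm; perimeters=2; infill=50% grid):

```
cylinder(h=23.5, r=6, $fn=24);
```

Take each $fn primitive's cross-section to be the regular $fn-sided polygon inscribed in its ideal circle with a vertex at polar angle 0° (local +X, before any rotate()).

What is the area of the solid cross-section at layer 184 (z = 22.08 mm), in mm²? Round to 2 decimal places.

111.81 mm²

At z = 22.08 mm: the r=6 cylinder contributes a regular 24-gon of circumradius 6 (area = (24/2)·6.000²·sin(360°/24) = 111.81 mm²). Overall, the cross-section is a single solid region. Net area = 111.81 mm².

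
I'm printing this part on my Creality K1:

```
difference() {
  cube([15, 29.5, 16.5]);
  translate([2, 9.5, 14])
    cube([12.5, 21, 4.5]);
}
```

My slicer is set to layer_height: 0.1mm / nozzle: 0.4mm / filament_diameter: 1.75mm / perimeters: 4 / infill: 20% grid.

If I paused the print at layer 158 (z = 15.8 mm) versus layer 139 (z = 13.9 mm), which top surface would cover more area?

Layer 158 (z = 15.8): the cube is present — its section is the full 15×29.5 rectangle (area 442.50 mm²); the cube at (2, 9.5) is present — its section is the full 12.5×21 rectangle (area 262.50 mm²); After the difference (first − rest): starting from the 15×29.5 cube (442.50 mm²), the 12.5×21 cube at (2, 9.5) partially overlaps it — only the 250.00 mm² overlap (of its 262.50 mm²) is removed, clipping the outline — area = 192.50 mm². So its area = 192.50 mm². Layer 139 (z = 13.9): the cube is present — its section is the full 15×29.5 rectangle (area 442.50 mm²); the cube at (2, 9.5) is not intersected at this z (z outside [14, 18.5]); Taking the first minus the rest: none of the subtracted shapes is present at this height, so the 15×29.5 cube is unchanged — area = 442.50 mm². So its area = 442.50 mm². Layer 139 is larger (442.50 vs 192.50 mm²).

layer 139 (z = 13.9 mm)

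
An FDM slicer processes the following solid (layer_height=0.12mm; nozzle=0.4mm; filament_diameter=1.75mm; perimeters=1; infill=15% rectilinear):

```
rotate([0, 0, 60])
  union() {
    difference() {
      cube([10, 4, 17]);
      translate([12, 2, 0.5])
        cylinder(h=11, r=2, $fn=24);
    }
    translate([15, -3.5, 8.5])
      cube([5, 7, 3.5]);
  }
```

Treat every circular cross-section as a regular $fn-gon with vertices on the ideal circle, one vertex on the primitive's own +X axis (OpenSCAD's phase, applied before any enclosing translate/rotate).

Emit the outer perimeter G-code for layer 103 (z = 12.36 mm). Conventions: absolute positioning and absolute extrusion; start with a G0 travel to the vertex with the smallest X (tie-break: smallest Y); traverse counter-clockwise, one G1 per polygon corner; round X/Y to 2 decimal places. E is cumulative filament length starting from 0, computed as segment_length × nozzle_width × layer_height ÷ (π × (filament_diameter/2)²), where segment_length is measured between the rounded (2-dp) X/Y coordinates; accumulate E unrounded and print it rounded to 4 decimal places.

G0 X-3.46 Y2.00 Z12.36
G1 X0.00 Y0.00 E0.0798
G1 X5.00 Y8.66 E0.2793
G1 X1.54 Y10.66 E0.3591
G1 X-3.46 Y2.00 E0.5586

At z = 12.36 mm: the cube is present — its section is the full 10×4 rectangle; the cylinder at (12, 2) does not reach this height (z outside [0.5, 11.5]); Subtracting the remaining from the first: none of the subtracted shapes is present at this height, so the 10×4 cube is unchanged — 1 connected region; the cube at (15, -3.5) is not intersected at this z (z outside [8.5, 12]); Merging all regions: only that combined region is present, so the union is just that shape — 1 connected region; (whole slice rotated 60° about Z — lengths, areas and connectivity unchanged). The outline is a single polygon with 4 vertices. Extrusion per mm of travel: 0.4 × 0.12 / (π × 0.875²) = 0.019956. Accumulating E over each segment gives final E = 0.5586.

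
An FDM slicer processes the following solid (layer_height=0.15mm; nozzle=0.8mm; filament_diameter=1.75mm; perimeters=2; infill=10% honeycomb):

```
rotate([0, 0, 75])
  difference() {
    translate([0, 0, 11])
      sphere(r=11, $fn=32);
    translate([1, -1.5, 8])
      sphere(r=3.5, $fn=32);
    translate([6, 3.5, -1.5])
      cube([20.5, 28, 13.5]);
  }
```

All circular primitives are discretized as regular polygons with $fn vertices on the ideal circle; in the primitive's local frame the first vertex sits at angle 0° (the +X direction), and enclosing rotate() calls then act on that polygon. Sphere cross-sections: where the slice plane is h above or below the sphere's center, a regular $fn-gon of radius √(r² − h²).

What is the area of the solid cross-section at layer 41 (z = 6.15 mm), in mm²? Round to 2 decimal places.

268.50 mm²

At z = 6.15 mm: the r=11 sphere slices to a regular 32-gon of circumradius 9.873 (√(r²−h²) with h=4.85 from center) (area = (32/2)·9.873²·sin(360°/32) = 304.27 mm²); the r=3.5 sphere at (1, -1.5) slices to a regular 32-gon of circumradius 2.971 (√(r²−h²) with h=1.85 from center) (area = (32/2)·2.971²·sin(360°/32) = 27.55 mm²); the 20.5×28 cube at (6, 3.5) contributes its full rectangle (area 574.00 mm²); Taking the first minus the rest: starting from the r=11 sphere (304.27 mm²), the r=3.5 sphere at (1, -1.5) lies wholly inside it (removes its full 27.55 mm² and its 18.64 mm outline becomes a hole wall); the 20.5×28 cube at (6, 3.5) partially overlaps it — only the 8.21 mm² overlap (of its 574.00 mm²) is removed, clipping the outline — area = 268.50 mm²; (rotated 75° about Z; rotation is an isometry so areas/perimeters/island counts are preserved). Overall, the cross-section is one region with 1 hole. Net area = 268.50 mm².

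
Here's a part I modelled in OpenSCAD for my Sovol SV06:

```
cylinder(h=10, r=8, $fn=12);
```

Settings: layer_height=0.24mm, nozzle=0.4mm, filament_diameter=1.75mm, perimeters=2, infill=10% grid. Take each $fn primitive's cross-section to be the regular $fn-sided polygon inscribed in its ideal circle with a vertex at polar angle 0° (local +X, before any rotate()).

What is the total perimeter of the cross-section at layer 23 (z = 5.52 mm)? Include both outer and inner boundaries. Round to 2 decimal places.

At z = 5.52 mm: the cylinder: section is a regular 12-gon, circumradius r=8 (perimeter = 2·12·8.000·sin(180°/12) = 49.69 mm). Overall, the cross-section is a single solid region. Total boundary length (outer) = 49.69 mm.

49.69 mm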